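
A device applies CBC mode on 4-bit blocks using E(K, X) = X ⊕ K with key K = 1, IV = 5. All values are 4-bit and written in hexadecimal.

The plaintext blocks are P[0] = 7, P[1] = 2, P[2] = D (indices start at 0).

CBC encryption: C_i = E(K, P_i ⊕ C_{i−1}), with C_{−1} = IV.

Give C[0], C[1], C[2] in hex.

C[0]: P[0] ⊕ 5 = 2; E(K, 2) = 3.
C[1]: P[1] ⊕ 3 = 1; E(K, 1) = 0.
C[2]: P[2] ⊕ 0 = D; E(K, D) = C.

C[0] = 3, C[1] = 0, C[2] = C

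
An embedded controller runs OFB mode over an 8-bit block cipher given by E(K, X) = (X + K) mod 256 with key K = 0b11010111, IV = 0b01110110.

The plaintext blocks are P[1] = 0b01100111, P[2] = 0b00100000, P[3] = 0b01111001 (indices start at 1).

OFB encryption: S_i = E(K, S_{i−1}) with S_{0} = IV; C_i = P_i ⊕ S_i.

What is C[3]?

C[3] = 0b10000010

C[1]: S = E(K, 0b01110110) = 0b01001101; 0b01100111 ⊕ 0b01001101 = 0b00101010.
C[2]: S = E(K, 0b01001101) = 0b00100100; 0b00100000 ⊕ 0b00100100 = 0b00000100.
C[3]: S = E(K, 0b00100100) = 0b11111011; 0b01111001 ⊕ 0b11111011 = 0b10000010.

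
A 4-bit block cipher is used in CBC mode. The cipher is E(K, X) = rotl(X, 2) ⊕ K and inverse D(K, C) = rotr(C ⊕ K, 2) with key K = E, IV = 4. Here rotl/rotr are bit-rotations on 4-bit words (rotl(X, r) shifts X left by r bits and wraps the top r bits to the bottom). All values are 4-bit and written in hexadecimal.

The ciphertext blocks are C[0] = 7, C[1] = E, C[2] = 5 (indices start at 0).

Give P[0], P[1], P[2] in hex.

P[0] = 2, P[1] = 7, P[2] = 0

CBC decryption: P_i = D(K, C_i) ⊕ C_{i−1}, with C_{−1} = IV.
P[0]: D(K, 7) = 6; 6 ⊕ 4 = 2.
P[1]: D(K, E) = 0; 0 ⊕ 7 = 7.
P[2]: D(K, 5) = E; E ⊕ E = 0.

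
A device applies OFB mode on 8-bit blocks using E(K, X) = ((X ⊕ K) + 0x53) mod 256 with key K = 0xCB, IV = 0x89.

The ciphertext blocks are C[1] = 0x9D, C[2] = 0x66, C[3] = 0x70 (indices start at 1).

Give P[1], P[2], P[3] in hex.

OFB decryption: S_i = E(K, S_{i−1}) with S_{0} = IV; P_i = C_i ⊕ S_i.
P[1]: S = E(K, 0x89) = 0x95; 0x9D ⊕ 0x95 = 0x08.
P[2]: S = E(K, 0x95) = 0xB1; 0x66 ⊕ 0xB1 = 0xD7.
P[3]: S = E(K, 0xB1) = 0xCD; 0x70 ⊕ 0xCD = 0xBD.

P[1] = 0x08, P[2] = 0xD7, P[3] = 0xBD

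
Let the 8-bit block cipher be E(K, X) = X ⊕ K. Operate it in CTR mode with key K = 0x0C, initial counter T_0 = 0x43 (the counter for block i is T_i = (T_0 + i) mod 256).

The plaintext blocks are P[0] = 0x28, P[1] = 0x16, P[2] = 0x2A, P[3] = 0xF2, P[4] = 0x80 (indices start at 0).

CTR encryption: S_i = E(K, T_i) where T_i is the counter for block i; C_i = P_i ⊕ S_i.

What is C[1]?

C[1] = 0x5E

C[0]: T = 0x43, S = E(K, T) = 0x4F; 0x28 ⊕ 0x4F = 0x67.
C[1]: T = 0x44, S = E(K, T) = 0x48; 0x16 ⊕ 0x48 = 0x5E.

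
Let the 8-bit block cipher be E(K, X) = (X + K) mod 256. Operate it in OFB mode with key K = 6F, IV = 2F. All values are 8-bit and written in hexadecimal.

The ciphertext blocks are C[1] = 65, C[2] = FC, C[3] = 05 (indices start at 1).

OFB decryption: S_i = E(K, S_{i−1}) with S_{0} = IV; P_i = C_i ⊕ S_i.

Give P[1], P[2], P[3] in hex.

P[1] = FB, P[2] = F1, P[3] = 79

P[1]: S = E(K, 2F) = 9E; 65 ⊕ 9E = FB.
P[2]: S = E(K, 9E) = 0D; FC ⊕ 0D = F1.
P[3]: S = E(K, 0D) = 7C; 05 ⊕ 7C = 79.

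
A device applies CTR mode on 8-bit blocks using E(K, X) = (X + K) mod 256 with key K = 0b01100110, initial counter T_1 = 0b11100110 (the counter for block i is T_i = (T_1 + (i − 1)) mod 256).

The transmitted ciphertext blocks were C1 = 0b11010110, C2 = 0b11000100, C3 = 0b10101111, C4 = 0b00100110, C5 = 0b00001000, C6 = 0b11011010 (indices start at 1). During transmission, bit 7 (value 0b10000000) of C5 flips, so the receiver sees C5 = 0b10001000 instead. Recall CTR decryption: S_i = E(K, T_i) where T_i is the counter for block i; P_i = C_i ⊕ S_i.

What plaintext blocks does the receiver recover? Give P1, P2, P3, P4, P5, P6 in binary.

Only C5 changed, to 0b10001000. In CTR, a change in C_i flips the same bit in P_i only; the keystream is unaffected. Decrypting the received ciphertext:
P1: T = 0b11100110, S = E(K, T) = 0b01001100; 0b11010110 ⊕ 0b01001100 = 0b10011010.
P2: T = 0b11100111, S = E(K, T) = 0b01001101; 0b11000100 ⊕ 0b01001101 = 0b10001001.
P3: T = 0b11101000, S = E(K, T) = 0b01001110; 0b10101111 ⊕ 0b01001110 = 0b11100001.
P4: T = 0b11101001, S = E(K, T) = 0b01001111; 0b00100110 ⊕ 0b01001111 = 0b01101001.
P5: T = 0b11101010, S = E(K, T) = 0b01010000; 0b10001000 ⊕ 0b01010000 = 0b11011000.
P6: T = 0b11101011, S = E(K, T) = 0b01010001; 0b11011010 ⊕ 0b01010001 = 0b10001011.
Blocks that differ from the original plaintext: P5.

P1 = 0b10011010, P2 = 0b10001001, P3 = 0b11100001, P4 = 0b01101001, P5 = 0b11011000, P6 = 0b10001011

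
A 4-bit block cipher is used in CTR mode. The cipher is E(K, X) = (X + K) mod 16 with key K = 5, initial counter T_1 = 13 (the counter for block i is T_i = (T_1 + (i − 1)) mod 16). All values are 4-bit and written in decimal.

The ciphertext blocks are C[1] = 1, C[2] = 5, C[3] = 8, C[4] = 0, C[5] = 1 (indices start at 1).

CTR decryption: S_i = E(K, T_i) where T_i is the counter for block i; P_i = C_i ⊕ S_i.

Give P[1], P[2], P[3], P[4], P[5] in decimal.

P[1] = 3, P[2] = 6, P[3] = 12, P[4] = 5, P[5] = 7

P[1]: T = 13, S = E(K, T) = 2; 1 ⊕ 2 = 3.
P[2]: T = 14, S = E(K, T) = 3; 5 ⊕ 3 = 6.
P[3]: T = 15, S = E(K, T) = 4; 8 ⊕ 4 = 12.
P[4]: T = 0, S = E(K, T) = 5; 0 ⊕ 5 = 5.
P[5]: T = 1, S = E(K, T) = 6; 1 ⊕ 6 = 7.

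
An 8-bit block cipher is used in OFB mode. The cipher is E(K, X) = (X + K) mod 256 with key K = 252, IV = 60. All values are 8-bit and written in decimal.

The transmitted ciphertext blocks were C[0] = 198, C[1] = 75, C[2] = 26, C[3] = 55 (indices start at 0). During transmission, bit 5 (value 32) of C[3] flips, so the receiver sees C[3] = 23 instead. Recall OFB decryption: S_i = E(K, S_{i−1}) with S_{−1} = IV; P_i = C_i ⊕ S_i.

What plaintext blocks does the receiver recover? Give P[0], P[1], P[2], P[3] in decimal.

P[0] = 254, P[1] = 127, P[2] = 42, P[3] = 59

Only C[3] changed, to 23. In OFB, a change in C_i flips the same bit in P_i only; the keystream is unaffected. Decrypting the received ciphertext:
P[0]: S = E(K, 60) = 56; 198 ⊕ 56 = 254.
P[1]: S = E(K, 56) = 52; 75 ⊕ 52 = 127.
P[2]: S = E(K, 52) = 48; 26 ⊕ 48 = 42.
P[3]: S = E(K, 48) = 44; 23 ⊕ 44 = 59.
Blocks that differ from the original plaintext: P[3].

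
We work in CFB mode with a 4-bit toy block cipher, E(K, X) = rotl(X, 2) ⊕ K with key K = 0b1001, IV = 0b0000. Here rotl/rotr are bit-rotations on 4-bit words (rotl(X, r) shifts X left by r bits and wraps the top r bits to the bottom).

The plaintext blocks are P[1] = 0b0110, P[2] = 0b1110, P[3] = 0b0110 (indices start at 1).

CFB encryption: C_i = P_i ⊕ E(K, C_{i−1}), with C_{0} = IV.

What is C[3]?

C[1]: E(K, 0b0000) = 0b1001; 0b0110 ⊕ 0b1001 = 0b1111.
C[2]: E(K, 0b1111) = 0b0110; 0b1110 ⊕ 0b0110 = 0b1000.
C[3]: E(K, 0b1000) = 0b1011; 0b0110 ⊕ 0b1011 = 0b1101.

C[3] = 0b1101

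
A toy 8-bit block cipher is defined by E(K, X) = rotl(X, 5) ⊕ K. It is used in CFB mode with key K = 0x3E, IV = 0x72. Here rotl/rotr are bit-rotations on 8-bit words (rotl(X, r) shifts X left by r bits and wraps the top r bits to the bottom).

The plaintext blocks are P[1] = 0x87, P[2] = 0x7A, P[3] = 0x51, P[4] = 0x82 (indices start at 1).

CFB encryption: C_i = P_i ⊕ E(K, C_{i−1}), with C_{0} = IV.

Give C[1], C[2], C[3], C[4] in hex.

C[1]: E(K, 0x72) = 0x70; 0x87 ⊕ 0x70 = 0xF7.
C[2]: E(K, 0xF7) = 0xC0; 0x7A ⊕ 0xC0 = 0xBA.
C[3]: E(K, 0xBA) = 0x69; 0x51 ⊕ 0x69 = 0x38.
C[4]: E(K, 0x38) = 0x39; 0x82 ⊕ 0x39 = 0xBB.

C[1] = 0xF7, C[2] = 0xBA, C[3] = 0x38, C[4] = 0xBB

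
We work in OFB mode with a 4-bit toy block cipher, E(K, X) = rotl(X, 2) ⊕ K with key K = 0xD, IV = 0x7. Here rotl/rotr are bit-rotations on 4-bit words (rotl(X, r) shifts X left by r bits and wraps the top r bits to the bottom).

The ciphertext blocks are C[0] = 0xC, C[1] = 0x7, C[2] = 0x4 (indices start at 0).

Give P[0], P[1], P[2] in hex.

P[0] = 0xC, P[1] = 0xA, P[2] = 0xE

OFB decryption: S_i = E(K, S_{i−1}) with S_{−1} = IV; P_i = C_i ⊕ S_i.
P[0]: S = E(K, 0x7) = 0x0; 0xC ⊕ 0x0 = 0xC.
P[1]: S = E(K, 0x0) = 0xD; 0x7 ⊕ 0xD = 0xA.
P[2]: S = E(K, 0xD) = 0xA; 0x4 ⊕ 0xA = 0xE.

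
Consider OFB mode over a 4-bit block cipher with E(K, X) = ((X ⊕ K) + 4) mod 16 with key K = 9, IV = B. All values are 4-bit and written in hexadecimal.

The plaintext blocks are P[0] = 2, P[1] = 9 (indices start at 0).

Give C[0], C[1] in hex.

C[0] = 4, C[1] = A

OFB encryption: S_i = E(K, S_{i−1}) with S_{−1} = IV; C_i = P_i ⊕ S_i.
C[0]: S = E(K, B) = 6; 2 ⊕ 6 = 4.
C[1]: S = E(K, 6) = 3; 9 ⊕ 3 = A.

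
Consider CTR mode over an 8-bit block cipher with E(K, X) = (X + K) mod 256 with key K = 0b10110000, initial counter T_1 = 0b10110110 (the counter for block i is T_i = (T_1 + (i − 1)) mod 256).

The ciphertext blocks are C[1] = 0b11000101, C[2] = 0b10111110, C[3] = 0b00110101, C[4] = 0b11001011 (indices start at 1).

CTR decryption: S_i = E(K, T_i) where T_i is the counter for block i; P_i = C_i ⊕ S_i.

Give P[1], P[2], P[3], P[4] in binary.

P[1] = 0b10100011, P[2] = 0b11011001, P[3] = 0b01011101, P[4] = 0b10100010

P[1]: T = 0b10110110, S = E(K, T) = 0b01100110; 0b11000101 ⊕ 0b01100110 = 0b10100011.
P[2]: T = 0b10110111, S = E(K, T) = 0b01100111; 0b10111110 ⊕ 0b01100111 = 0b11011001.
P[3]: T = 0b10111000, S = E(K, T) = 0b01101000; 0b00110101 ⊕ 0b01101000 = 0b01011101.
P[4]: T = 0b10111001, S = E(K, T) = 0b01101001; 0b11001011 ⊕ 0b01101001 = 0b10100010.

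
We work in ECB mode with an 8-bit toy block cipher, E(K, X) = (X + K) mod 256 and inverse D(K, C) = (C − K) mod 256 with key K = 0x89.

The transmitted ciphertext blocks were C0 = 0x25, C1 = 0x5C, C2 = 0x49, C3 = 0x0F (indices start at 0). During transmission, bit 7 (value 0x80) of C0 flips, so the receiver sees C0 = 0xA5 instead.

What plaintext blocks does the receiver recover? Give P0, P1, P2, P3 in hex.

ECB decryption: P_i = D(K, C_i).
Only C0 changed, to 0xA5. In ECB, a change in C_i affects only P_i. Decrypting the received ciphertext:
P0: D(K, 0xA5) = 0x1C.
P1: D(K, 0x5C) = 0xD3.
P2: D(K, 0x49) = 0xC0.
P3: D(K, 0x0F) = 0x86.
Blocks that differ from the original plaintext: P0.

P0 = 0x1C, P1 = 0xD3, P2 = 0xC0, P3 = 0x86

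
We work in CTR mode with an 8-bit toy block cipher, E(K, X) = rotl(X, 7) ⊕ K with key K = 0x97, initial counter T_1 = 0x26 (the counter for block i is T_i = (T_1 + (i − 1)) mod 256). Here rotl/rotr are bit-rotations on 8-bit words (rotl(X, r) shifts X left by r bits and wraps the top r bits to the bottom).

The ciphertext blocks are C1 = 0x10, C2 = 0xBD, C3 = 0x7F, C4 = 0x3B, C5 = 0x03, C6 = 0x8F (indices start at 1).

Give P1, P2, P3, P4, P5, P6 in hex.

CTR decryption: S_i = E(K, T_i) where T_i is the counter for block i; P_i = C_i ⊕ S_i.
P1: T = 0x26, S = E(K, T) = 0x84; 0x10 ⊕ 0x84 = 0x94.
P2: T = 0x27, S = E(K, T) = 0x04; 0xBD ⊕ 0x04 = 0xB9.
P3: T = 0x28, S = E(K, T) = 0x83; 0x7F ⊕ 0x83 = 0xFC.
P4: T = 0x29, S = E(K, T) = 0x03; 0x3B ⊕ 0x03 = 0x38.
P5: T = 0x2A, S = E(K, T) = 0x82; 0x03 ⊕ 0x82 = 0x81.
P6: T = 0x2B, S = E(K, T) = 0x02; 0x8F ⊕ 0x02 = 0x8D.

P1 = 0x94, P2 = 0xB9, P3 = 0xFC, P4 = 0x38, P5 = 0x81, P6 = 0x8D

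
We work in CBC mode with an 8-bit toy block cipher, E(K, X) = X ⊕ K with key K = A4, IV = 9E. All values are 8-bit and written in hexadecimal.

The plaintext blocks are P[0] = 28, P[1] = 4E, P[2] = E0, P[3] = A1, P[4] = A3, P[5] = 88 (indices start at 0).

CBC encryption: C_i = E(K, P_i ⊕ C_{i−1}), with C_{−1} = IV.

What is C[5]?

C[0]: P[0] ⊕ 9E = B6; E(K, B6) = 12.
C[1]: P[1] ⊕ 12 = 5C; E(K, 5C) = F8.
C[2]: P[2] ⊕ F8 = 18; E(K, 18) = BC.
C[3]: P[3] ⊕ BC = 1D; E(K, 1D) = B9.
C[4]: P[4] ⊕ B9 = 1A; E(K, 1A) = BE.
C[5]: P[5] ⊕ BE = 36; E(K, 36) = 92.

C[5] = 92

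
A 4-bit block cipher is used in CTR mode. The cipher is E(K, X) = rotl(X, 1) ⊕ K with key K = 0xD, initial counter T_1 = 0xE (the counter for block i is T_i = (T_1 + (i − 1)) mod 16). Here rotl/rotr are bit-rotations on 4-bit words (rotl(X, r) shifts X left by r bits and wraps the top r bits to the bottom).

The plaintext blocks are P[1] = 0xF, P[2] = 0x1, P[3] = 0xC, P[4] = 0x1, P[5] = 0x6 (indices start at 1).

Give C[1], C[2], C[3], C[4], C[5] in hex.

C[1] = 0xF, C[2] = 0x3, C[3] = 0x1, C[4] = 0xE, C[5] = 0xF

CTR encryption: S_i = E(K, T_i) where T_i is the counter for block i; C_i = P_i ⊕ S_i.
C[1]: T = 0xE, S = E(K, T) = 0x0; 0xF ⊕ 0x0 = 0xF.
C[2]: T = 0xF, S = E(K, T) = 0x2; 0x1 ⊕ 0x2 = 0x3.
C[3]: T = 0x0, S = E(K, T) = 0xD; 0xC ⊕ 0xD = 0x1.
C[4]: T = 0x1, S = E(K, T) = 0xF; 0x1 ⊕ 0xF = 0xE.
C[5]: T = 0x2, S = E(K, T) = 0x9; 0x6 ⊕ 0x9 = 0xF.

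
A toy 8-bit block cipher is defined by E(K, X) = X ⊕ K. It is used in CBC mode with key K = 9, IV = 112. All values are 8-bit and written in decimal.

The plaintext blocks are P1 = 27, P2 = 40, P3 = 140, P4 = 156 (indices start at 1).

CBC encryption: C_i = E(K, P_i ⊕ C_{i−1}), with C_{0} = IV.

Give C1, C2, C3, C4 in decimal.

C1: P1 ⊕ 112 = 107; E(K, 107) = 98.
C2: P2 ⊕ 98 = 74; E(K, 74) = 67.
C3: P3 ⊕ 67 = 207; E(K, 207) = 198.
C4: P4 ⊕ 198 = 90; E(K, 90) = 83.

C1 = 98, C2 = 67, C3 = 198, C4 = 83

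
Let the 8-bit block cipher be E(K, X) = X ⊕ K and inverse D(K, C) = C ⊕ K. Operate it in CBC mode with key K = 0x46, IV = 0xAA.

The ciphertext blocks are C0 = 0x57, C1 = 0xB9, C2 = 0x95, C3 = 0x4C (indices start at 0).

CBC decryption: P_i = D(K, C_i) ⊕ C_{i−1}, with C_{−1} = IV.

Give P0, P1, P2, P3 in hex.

P0 = 0xBB, P1 = 0xA8, P2 = 0x6A, P3 = 0x9F

P0: D(K, 0x57) = 0x11; 0x11 ⊕ 0xAA = 0xBB.
P1: D(K, 0xB9) = 0xFF; 0xFF ⊕ 0x57 = 0xA8.
P2: D(K, 0x95) = 0xD3; 0xD3 ⊕ 0xB9 = 0x6A.
P3: D(K, 0x4C) = 0x0A; 0x0A ⊕ 0x95 = 0x9F.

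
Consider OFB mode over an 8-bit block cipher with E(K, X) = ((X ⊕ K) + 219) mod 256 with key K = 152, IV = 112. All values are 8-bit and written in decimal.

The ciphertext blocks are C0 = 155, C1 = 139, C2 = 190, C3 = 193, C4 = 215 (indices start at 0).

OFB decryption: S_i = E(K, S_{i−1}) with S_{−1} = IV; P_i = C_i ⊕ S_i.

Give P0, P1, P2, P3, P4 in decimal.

P0 = 88, P1 = 189, P2 = 55, P3 = 45, P4 = 152

P0: S = E(K, 112) = 195; 155 ⊕ 195 = 88.
P1: S = E(K, 195) = 54; 139 ⊕ 54 = 189.
P2: S = E(K, 54) = 137; 190 ⊕ 137 = 55.
P3: S = E(K, 137) = 236; 193 ⊕ 236 = 45.
P4: S = E(K, 236) = 79; 215 ⊕ 79 = 152.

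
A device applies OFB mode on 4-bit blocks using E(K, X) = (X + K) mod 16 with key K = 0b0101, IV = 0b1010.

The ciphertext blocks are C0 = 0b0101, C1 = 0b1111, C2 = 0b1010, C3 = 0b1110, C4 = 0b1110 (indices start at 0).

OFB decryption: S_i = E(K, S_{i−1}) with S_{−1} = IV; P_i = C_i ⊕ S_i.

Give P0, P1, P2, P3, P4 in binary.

P0: S = E(K, 0b1010) = 0b1111; 0b0101 ⊕ 0b1111 = 0b1010.
P1: S = E(K, 0b1111) = 0b0100; 0b1111 ⊕ 0b0100 = 0b1011.
P2: S = E(K, 0b0100) = 0b1001; 0b1010 ⊕ 0b1001 = 0b0011.
P3: S = E(K, 0b1001) = 0b1110; 0b1110 ⊕ 0b1110 = 0b0000.
P4: S = E(K, 0b1110) = 0b0011; 0b1110 ⊕ 0b0011 = 0b1101.

P0 = 0b1010, P1 = 0b1011, P2 = 0b0011, P3 = 0b0000, P4 = 0b1101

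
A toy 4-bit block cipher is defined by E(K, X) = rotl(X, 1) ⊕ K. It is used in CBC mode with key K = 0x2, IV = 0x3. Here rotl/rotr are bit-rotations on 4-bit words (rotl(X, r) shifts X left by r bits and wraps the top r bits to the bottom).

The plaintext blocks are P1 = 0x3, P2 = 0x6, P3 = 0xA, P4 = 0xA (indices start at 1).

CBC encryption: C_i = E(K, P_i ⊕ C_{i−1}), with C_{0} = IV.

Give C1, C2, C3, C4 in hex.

C1: P1 ⊕ 0x3 = 0x0; E(K, 0x0) = 0x2.
C2: P2 ⊕ 0x2 = 0x4; E(K, 0x4) = 0xA.
C3: P3 ⊕ 0xA = 0x0; E(K, 0x0) = 0x2.
C4: P4 ⊕ 0x2 = 0x8; E(K, 0x8) = 0x3.

C1 = 0x2, C2 = 0xA, C3 = 0x2, C4 = 0x3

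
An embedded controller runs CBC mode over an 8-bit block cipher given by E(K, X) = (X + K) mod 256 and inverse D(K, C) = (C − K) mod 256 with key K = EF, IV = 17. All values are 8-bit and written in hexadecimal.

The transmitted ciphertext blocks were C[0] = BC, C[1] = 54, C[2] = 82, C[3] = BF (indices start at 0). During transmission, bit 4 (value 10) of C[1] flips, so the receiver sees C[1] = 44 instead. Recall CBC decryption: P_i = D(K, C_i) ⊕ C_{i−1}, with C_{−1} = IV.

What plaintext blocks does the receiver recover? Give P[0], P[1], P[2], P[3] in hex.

Only C[1] changed, to 44. In CBC, a change in C_i garbles P_i and flips the same bit in P_{i+1}. Decrypting the received ciphertext:
P[0]: D(K, BC) = CD; CD ⊕ 17 = DA.
P[1]: D(K, 44) = 55; 55 ⊕ BC = E9.
P[2]: D(K, 82) = 93; 93 ⊕ 44 = D7.
P[3]: D(K, BF) = D0; D0 ⊕ 82 = 52.
Blocks that differ from the original plaintext: P[1], P[2].

P[0] = DA, P[1] = E9, P[2] = D7, P[3] = 52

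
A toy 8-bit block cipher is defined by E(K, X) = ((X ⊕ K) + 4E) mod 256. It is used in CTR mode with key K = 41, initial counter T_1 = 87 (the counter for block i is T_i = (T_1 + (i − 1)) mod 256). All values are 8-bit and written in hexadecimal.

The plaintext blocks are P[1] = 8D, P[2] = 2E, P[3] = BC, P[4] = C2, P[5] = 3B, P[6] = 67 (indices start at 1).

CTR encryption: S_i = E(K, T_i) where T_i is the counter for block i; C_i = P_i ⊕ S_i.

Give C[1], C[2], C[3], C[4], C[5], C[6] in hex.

C[1] = 99, C[2] = 39, C[3] = AA, C[4] = DB, C[5] = 23, C[6] = 7C

C[1]: T = 87, S = E(K, T) = 14; 8D ⊕ 14 = 99.
C[2]: T = 88, S = E(K, T) = 17; 2E ⊕ 17 = 39.
C[3]: T = 89, S = E(K, T) = 16; BC ⊕ 16 = AA.
C[4]: T = 8A, S = E(K, T) = 19; C2 ⊕ 19 = DB.
C[5]: T = 8B, S = E(K, T) = 18; 3B ⊕ 18 = 23.
C[6]: T = 8C, S = E(K, T) = 1B; 67 ⊕ 1B = 7C.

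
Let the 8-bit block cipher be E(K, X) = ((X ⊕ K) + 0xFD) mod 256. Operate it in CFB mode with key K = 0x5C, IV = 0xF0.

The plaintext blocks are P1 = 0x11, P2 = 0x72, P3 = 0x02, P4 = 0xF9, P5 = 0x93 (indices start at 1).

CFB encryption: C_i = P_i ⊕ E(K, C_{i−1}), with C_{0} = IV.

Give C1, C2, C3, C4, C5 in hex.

C1: E(K, 0xF0) = 0xA9; 0x11 ⊕ 0xA9 = 0xB8.
C2: E(K, 0xB8) = 0xE1; 0x72 ⊕ 0xE1 = 0x93.
C3: E(K, 0x93) = 0xCC; 0x02 ⊕ 0xCC = 0xCE.
C4: E(K, 0xCE) = 0x8F; 0xF9 ⊕ 0x8F = 0x76.
C5: E(K, 0x76) = 0x27; 0x93 ⊕ 0x27 = 0xB4.

C1 = 0xB8, C2 = 0x93, C3 = 0xCE, C4 = 0x76, C5 = 0xB4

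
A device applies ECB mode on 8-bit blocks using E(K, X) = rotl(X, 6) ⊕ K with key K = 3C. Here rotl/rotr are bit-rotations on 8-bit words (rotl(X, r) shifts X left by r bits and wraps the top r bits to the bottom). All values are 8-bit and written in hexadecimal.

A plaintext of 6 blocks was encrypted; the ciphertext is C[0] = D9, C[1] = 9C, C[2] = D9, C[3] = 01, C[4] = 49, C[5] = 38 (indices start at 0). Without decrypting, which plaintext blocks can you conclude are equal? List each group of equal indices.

ECB encrypts each block independently with the same key, so equal ciphertext blocks imply equal plaintext blocks.
C[0] = C[2] = D9, so P[0] = P[2].

P[0] = P[2]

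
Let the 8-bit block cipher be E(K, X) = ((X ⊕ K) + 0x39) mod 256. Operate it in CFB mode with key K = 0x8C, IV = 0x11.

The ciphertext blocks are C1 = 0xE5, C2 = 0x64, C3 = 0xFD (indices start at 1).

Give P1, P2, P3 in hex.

P1 = 0x33, P2 = 0xC6, P3 = 0xDC

CFB decryption: P_i = C_i ⊕ E(K, C_{i−1}), with C_{0} = IV.
P1: E(K, 0x11) = 0xD6; 0xE5 ⊕ 0xD6 = 0x33.
P2: E(K, 0xE5) = 0xA2; 0x64 ⊕ 0xA2 = 0xC6.
P3: E(K, 0x64) = 0x21; 0xFD ⊕ 0x21 = 0xDC.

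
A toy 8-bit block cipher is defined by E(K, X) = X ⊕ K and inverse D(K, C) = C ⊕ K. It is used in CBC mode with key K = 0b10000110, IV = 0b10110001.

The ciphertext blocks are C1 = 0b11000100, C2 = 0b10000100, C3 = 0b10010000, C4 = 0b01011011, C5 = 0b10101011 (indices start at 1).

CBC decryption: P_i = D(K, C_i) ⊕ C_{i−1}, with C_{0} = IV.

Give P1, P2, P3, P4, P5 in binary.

P1 = 0b11110011, P2 = 0b11000110, P3 = 0b10010010, P4 = 0b01001101, P5 = 0b01110110

P1: D(K, 0b11000100) = 0b01000010; 0b01000010 ⊕ 0b10110001 = 0b11110011.
P2: D(K, 0b10000100) = 0b00000010; 0b00000010 ⊕ 0b11000100 = 0b11000110.
P3: D(K, 0b10010000) = 0b00010110; 0b00010110 ⊕ 0b10000100 = 0b10010010.
P4: D(K, 0b01011011) = 0b11011101; 0b11011101 ⊕ 0b10010000 = 0b01001101.
P5: D(K, 0b10101011) = 0b00101101; 0b00101101 ⊕ 0b01011011 = 0b01110110.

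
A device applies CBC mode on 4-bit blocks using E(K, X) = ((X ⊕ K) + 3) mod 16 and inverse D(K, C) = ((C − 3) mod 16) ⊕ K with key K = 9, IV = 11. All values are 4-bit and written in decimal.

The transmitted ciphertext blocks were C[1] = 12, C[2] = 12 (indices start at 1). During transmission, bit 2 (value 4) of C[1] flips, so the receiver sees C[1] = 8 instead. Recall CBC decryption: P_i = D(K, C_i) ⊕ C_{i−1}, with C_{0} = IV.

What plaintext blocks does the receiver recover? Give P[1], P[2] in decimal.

P[1] = 7, P[2] = 8

Only C[1] changed, to 8. In CBC, a change in C_i garbles P_i and flips the same bit in P_{i+1}. Decrypting the received ciphertext:
P[1]: D(K, 8) = 12; 12 ⊕ 11 = 7.
P[2]: D(K, 12) = 0; 0 ⊕ 8 = 8.
Blocks that differ from the original plaintext: P[1], P[2].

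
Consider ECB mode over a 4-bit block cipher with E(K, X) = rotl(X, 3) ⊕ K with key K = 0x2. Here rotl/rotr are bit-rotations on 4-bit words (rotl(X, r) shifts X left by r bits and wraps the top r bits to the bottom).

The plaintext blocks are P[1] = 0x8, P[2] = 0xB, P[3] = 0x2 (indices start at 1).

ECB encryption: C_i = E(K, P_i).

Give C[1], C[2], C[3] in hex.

C[1]: E(K, 0x8) = 0x6.
C[2]: E(K, 0xB) = 0xF.
C[3]: E(K, 0x2) = 0x3.

C[1] = 0x6, C[2] = 0xF, C[3] = 0x3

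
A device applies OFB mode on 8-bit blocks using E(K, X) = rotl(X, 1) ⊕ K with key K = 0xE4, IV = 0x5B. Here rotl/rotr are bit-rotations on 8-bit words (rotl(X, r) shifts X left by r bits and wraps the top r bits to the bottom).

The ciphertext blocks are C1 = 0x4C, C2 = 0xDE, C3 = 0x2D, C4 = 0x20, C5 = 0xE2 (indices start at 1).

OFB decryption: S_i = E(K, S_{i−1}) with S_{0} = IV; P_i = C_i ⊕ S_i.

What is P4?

P1: S = E(K, 0x5B) = 0x52; 0x4C ⊕ 0x52 = 0x1E.
P2: S = E(K, 0x52) = 0x40; 0xDE ⊕ 0x40 = 0x9E.
P3: S = E(K, 0x40) = 0x64; 0x2D ⊕ 0x64 = 0x49.
P4: S = E(K, 0x64) = 0x2C; 0x20 ⊕ 0x2C = 0x0C.

P4 = 0x0C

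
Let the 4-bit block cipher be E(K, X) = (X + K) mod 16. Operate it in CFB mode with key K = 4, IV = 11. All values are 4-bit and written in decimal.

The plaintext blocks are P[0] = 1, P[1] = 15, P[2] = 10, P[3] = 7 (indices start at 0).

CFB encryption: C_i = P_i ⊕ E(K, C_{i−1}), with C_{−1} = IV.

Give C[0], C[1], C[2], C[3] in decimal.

C[0] = 14, C[1] = 13, C[2] = 11, C[3] = 8

C[0]: E(K, 11) = 15; 1 ⊕ 15 = 14.
C[1]: E(K, 14) = 2; 15 ⊕ 2 = 13.
C[2]: E(K, 13) = 1; 10 ⊕ 1 = 11.
C[3]: E(K, 11) = 15; 7 ⊕ 15 = 8.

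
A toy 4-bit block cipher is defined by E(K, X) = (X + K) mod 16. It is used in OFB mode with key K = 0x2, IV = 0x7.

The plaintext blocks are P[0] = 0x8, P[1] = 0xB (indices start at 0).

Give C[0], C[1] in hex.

OFB encryption: S_i = E(K, S_{i−1}) with S_{−1} = IV; C_i = P_i ⊕ S_i.
C[0]: S = E(K, 0x7) = 0x9; 0x8 ⊕ 0x9 = 0x1.
C[1]: S = E(K, 0x9) = 0xB; 0xB ⊕ 0xB = 0x0.

C[0] = 0x1, C[1] = 0x0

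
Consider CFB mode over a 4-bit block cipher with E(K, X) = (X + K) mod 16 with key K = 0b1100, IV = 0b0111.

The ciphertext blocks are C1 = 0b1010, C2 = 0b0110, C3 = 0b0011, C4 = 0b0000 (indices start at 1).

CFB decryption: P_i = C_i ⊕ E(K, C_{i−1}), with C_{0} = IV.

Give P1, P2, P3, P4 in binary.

P1: E(K, 0b0111) = 0b0011; 0b1010 ⊕ 0b0011 = 0b1001.
P2: E(K, 0b1010) = 0b0110; 0b0110 ⊕ 0b0110 = 0b0000.
P3: E(K, 0b0110) = 0b0010; 0b0011 ⊕ 0b0010 = 0b0001.
P4: E(K, 0b0011) = 0b1111; 0b0000 ⊕ 0b1111 = 0b1111.

P1 = 0b1001, P2 = 0b0000, P3 = 0b0001, P4 = 0b1111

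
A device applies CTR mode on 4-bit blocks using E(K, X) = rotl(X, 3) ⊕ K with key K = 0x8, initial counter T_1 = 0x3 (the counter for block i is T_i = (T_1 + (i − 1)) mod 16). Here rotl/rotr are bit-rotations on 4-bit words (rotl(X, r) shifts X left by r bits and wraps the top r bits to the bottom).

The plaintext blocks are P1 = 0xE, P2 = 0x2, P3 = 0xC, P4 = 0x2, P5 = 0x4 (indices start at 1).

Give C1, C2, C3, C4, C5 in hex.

C1 = 0xF, C2 = 0x8, C3 = 0xE, C4 = 0x9, C5 = 0x7

CTR encryption: S_i = E(K, T_i) where T_i is the counter for block i; C_i = P_i ⊕ S_i.
C1: T = 0x3, S = E(K, T) = 0x1; 0xE ⊕ 0x1 = 0xF.
C2: T = 0x4, S = E(K, T) = 0xA; 0x2 ⊕ 0xA = 0x8.
C3: T = 0x5, S = E(K, T) = 0x2; 0xC ⊕ 0x2 = 0xE.
C4: T = 0x6, S = E(K, T) = 0xB; 0x2 ⊕ 0xB = 0x9.
C5: T = 0x7, S = E(K, T) = 0x3; 0x4 ⊕ 0x3 = 0x7.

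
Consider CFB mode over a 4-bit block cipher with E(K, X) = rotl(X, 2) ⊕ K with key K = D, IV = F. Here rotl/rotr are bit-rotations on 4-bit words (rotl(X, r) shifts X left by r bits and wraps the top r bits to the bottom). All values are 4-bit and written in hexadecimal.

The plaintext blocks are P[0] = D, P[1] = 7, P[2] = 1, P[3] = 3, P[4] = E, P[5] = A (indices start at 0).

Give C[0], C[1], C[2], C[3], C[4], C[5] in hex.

C[0] = F, C[1] = 5, C[2] = 9, C[3] = 8, C[4] = 1, C[5] = 3

CFB encryption: C_i = P_i ⊕ E(K, C_{i−1}), with C_{−1} = IV.
C[0]: E(K, F) = 2; D ⊕ 2 = F.
C[1]: E(K, F) = 2; 7 ⊕ 2 = 5.
C[2]: E(K, 5) = 8; 1 ⊕ 8 = 9.
C[3]: E(K, 9) = B; 3 ⊕ B = 8.
C[4]: E(K, 8) = F; E ⊕ F = 1.
C[5]: E(K, 1) = 9; A ⊕ 9 = 3.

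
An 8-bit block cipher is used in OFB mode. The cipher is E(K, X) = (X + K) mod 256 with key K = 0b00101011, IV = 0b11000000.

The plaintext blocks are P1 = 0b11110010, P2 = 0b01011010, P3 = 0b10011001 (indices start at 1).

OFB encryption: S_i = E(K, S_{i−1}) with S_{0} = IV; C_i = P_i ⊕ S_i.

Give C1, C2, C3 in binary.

C1 = 0b00011001, C2 = 0b01001100, C3 = 0b11011000

C1: S = E(K, 0b11000000) = 0b11101011; 0b11110010 ⊕ 0b11101011 = 0b00011001.
C2: S = E(K, 0b11101011) = 0b00010110; 0b01011010 ⊕ 0b00010110 = 0b01001100.
C3: S = E(K, 0b00010110) = 0b01000001; 0b10011001 ⊕ 0b01000001 = 0b11011000.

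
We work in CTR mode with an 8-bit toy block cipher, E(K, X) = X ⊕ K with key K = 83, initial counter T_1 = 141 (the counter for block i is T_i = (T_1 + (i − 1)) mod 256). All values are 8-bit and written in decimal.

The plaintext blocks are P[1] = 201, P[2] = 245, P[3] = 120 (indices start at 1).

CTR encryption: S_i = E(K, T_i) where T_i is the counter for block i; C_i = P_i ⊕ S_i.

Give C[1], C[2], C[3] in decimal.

C[1]: T = 141, S = E(K, T) = 222; 201 ⊕ 222 = 23.
C[2]: T = 142, S = E(K, T) = 221; 245 ⊕ 221 = 40.
C[3]: T = 143, S = E(K, T) = 220; 120 ⊕ 220 = 164.

C[1] = 23, C[2] = 40, C[3] = 164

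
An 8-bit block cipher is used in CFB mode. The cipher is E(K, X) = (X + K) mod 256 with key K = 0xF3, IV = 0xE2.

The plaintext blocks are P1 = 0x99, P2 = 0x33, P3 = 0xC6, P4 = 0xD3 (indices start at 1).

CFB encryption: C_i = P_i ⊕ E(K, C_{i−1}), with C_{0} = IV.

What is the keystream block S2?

0x3F

C1: E(K, 0xE2) = 0xD5; 0x99 ⊕ 0xD5 = 0x4C.
C2: E(K, 0x4C) = 0x3F; 0x33 ⊕ 0x3F = 0x0C.
So S2 = 0x3F.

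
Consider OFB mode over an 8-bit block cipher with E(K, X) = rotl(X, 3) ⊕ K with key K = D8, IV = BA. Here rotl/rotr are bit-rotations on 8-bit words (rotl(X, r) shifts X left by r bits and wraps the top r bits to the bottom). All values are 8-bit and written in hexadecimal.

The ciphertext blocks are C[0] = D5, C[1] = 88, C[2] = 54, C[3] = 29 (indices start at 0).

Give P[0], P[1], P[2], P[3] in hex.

P[0] = D8, P[1] = 38, P[2] = 09, P[3] = 1B

OFB decryption: S_i = E(K, S_{i−1}) with S_{−1} = IV; P_i = C_i ⊕ S_i.
P[0]: S = E(K, BA) = 0D; D5 ⊕ 0D = D8.
P[1]: S = E(K, 0D) = B0; 88 ⊕ B0 = 38.
P[2]: S = E(K, B0) = 5D; 54 ⊕ 5D = 09.
P[3]: S = E(K, 5D) = 32; 29 ⊕ 32 = 1B.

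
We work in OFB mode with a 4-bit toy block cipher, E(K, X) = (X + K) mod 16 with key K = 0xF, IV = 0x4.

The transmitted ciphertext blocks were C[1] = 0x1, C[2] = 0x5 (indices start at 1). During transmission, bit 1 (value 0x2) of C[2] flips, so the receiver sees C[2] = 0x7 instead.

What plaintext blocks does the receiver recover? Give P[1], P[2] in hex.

OFB decryption: S_i = E(K, S_{i−1}) with S_{0} = IV; P_i = C_i ⊕ S_i.
Only C[2] changed, to 0x7. In OFB, a change in C_i flips the same bit in P_i only; the keystream is unaffected. Decrypting the received ciphertext:
P[1]: S = E(K, 0x4) = 0x3; 0x1 ⊕ 0x3 = 0x2.
P[2]: S = E(K, 0x3) = 0x2; 0x7 ⊕ 0x2 = 0x5.
Blocks that differ from the original plaintext: P[2].

P[1] = 0x2, P[2] = 0x5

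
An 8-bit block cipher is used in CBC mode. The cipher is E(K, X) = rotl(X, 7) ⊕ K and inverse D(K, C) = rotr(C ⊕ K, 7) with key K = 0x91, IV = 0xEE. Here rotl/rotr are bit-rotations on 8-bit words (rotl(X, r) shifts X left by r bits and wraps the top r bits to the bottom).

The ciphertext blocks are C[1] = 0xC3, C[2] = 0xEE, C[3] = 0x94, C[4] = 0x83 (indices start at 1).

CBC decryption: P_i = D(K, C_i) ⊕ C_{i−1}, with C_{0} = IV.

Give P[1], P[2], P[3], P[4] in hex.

P[1]: D(K, 0xC3) = 0xA4; 0xA4 ⊕ 0xEE = 0x4A.
P[2]: D(K, 0xEE) = 0xFE; 0xFE ⊕ 0xC3 = 0x3D.
P[3]: D(K, 0x94) = 0x0A; 0x0A ⊕ 0xEE = 0xE4.
P[4]: D(K, 0x83) = 0x24; 0x24 ⊕ 0x94 = 0xB0.

P[1] = 0x4A, P[2] = 0x3D, P[3] = 0xE4, P[4] = 0xB0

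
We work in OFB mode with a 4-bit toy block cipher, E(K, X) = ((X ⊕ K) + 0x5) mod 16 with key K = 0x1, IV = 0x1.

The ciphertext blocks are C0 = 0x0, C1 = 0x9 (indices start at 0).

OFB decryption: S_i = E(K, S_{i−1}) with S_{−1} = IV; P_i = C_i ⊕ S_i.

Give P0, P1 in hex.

P0 = 0x5, P1 = 0x0

P0: S = E(K, 0x1) = 0x5; 0x0 ⊕ 0x5 = 0x5.
P1: S = E(K, 0x5) = 0x9; 0x9 ⊕ 0x9 = 0x0.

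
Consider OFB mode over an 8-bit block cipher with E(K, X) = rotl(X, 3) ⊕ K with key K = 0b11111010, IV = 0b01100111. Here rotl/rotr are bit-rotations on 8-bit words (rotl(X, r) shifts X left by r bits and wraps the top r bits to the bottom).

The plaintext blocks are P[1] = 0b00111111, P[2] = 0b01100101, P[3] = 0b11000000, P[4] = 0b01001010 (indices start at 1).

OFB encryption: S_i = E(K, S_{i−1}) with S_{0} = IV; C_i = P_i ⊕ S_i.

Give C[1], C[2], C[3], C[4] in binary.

C[1]: S = E(K, 0b01100111) = 0b11000001; 0b00111111 ⊕ 0b11000001 = 0b11111110.
C[2]: S = E(K, 0b11000001) = 0b11110100; 0b01100101 ⊕ 0b11110100 = 0b10010001.
C[3]: S = E(K, 0b11110100) = 0b01011101; 0b11000000 ⊕ 0b01011101 = 0b10011101.
C[4]: S = E(K, 0b01011101) = 0b00010000; 0b01001010 ⊕ 0b00010000 = 0b01011010.

C[1] = 0b11111110, C[2] = 0b10010001, C[3] = 0b10011101, C[4] = 0b01011010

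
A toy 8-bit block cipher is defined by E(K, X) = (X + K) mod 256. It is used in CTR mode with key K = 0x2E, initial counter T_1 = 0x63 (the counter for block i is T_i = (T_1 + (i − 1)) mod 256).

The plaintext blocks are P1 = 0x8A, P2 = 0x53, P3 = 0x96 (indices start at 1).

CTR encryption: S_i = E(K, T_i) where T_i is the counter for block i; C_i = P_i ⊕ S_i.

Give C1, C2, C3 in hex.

C1 = 0x1B, C2 = 0xC1, C3 = 0x05

C1: T = 0x63, S = E(K, T) = 0x91; 0x8A ⊕ 0x91 = 0x1B.
C2: T = 0x64, S = E(K, T) = 0x92; 0x53 ⊕ 0x92 = 0xC1.
C3: T = 0x65, S = E(K, T) = 0x93; 0x96 ⊕ 0x93 = 0x05.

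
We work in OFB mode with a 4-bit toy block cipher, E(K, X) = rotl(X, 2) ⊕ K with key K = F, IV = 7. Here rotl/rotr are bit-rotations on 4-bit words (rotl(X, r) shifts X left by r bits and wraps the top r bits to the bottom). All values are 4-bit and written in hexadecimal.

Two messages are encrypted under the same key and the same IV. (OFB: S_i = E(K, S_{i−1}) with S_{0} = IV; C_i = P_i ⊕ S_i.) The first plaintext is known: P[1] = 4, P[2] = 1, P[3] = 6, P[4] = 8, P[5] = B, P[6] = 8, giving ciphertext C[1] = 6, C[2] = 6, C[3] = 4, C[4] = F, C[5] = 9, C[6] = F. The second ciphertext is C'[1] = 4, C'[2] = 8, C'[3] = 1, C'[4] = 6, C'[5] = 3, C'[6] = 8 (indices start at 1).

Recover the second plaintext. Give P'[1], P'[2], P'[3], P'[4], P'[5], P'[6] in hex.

In OFB with a reused IV, both messages share the same keystream S_i, so C_i ⊕ C'_i = P_i ⊕ P'_i and thus P'_i = P_i ⊕ C_i ⊕ C'_i.
P'[1]: 4 ⊕ 6 ⊕ 4 = 6.
P'[2]: 1 ⊕ 6 ⊕ 8 = F.
P'[3]: 6 ⊕ 4 ⊕ 1 = 3.
P'[4]: 8 ⊕ F ⊕ 6 = 1.
P'[5]: B ⊕ 9 ⊕ 3 = 1.
P'[6]: 8 ⊕ F ⊕ 8 = F.

P'[1] = 6, P'[2] = F, P'[3] = 3, P'[4] = 1, P'[5] = 1, P'[6] = F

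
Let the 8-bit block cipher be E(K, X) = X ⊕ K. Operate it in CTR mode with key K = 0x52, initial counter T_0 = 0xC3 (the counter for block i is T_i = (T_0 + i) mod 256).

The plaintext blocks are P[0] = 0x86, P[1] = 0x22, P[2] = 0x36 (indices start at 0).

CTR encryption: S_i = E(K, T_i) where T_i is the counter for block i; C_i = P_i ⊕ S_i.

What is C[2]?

C[2] = 0xA1

C[0]: T = 0xC3, S = E(K, T) = 0x91; 0x86 ⊕ 0x91 = 0x17.
C[1]: T = 0xC4, S = E(K, T) = 0x96; 0x22 ⊕ 0x96 = 0xB4.
C[2]: T = 0xC5, S = E(K, T) = 0x97; 0x36 ⊕ 0x97 = 0xA1.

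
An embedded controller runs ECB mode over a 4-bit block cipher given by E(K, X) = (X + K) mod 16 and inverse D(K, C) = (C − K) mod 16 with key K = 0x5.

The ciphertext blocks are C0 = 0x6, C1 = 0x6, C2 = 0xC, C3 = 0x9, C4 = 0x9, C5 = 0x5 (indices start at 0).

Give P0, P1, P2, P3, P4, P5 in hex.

ECB decryption: P_i = D(K, C_i).
P0: D(K, 0x6) = 0x1.
P1: D(K, 0x6) = 0x1.
P2: D(K, 0xC) = 0x7.
P3: D(K, 0x9) = 0x4.
P4: D(K, 0x9) = 0x4.
P5: D(K, 0x5) = 0x0.

P0 = 0x1, P1 = 0x1, P2 = 0x7, P3 = 0x4, P4 = 0x4, P5 = 0x0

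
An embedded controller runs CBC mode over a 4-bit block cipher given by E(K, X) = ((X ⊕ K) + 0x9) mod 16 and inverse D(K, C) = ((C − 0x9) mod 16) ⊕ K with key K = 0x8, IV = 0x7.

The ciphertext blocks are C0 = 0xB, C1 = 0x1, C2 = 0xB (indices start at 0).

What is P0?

CBC decryption: P_i = D(K, C_i) ⊕ C_{i−1}, with C_{−1} = IV.
P0: D(K, 0xB) = 0xA; 0xA ⊕ 0x7 = 0xD.

P0 = 0xD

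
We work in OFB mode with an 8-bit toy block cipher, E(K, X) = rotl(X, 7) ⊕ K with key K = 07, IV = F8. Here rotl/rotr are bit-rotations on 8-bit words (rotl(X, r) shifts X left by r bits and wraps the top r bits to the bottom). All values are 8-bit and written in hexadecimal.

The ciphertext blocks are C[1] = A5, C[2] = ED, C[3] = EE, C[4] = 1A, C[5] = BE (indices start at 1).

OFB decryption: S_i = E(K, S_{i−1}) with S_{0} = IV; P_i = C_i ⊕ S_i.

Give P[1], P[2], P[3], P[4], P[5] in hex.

P[1]: S = E(K, F8) = 7B; A5 ⊕ 7B = DE.
P[2]: S = E(K, 7B) = BA; ED ⊕ BA = 57.
P[3]: S = E(K, BA) = 5A; EE ⊕ 5A = B4.
P[4]: S = E(K, 5A) = 2A; 1A ⊕ 2A = 30.
P[5]: S = E(K, 2A) = 12; BE ⊕ 12 = AC.

P[1] = DE, P[2] = 57, P[3] = B4, P[4] = 30, P[5] = AC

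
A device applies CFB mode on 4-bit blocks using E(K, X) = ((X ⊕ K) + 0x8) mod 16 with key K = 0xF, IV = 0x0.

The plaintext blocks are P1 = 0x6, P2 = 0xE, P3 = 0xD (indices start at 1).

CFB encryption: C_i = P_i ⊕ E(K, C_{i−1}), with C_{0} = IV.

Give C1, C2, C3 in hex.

C1 = 0x1, C2 = 0x8, C3 = 0x2

C1: E(K, 0x0) = 0x7; 0x6 ⊕ 0x7 = 0x1.
C2: E(K, 0x1) = 0x6; 0xE ⊕ 0x6 = 0x8.
C3: E(K, 0x8) = 0xF; 0xD ⊕ 0xF = 0x2.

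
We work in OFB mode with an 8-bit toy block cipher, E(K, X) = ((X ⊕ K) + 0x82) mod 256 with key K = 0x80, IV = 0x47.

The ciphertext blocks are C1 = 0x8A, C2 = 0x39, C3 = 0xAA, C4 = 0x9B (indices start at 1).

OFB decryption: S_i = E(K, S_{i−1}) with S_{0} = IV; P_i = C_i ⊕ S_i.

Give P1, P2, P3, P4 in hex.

P1 = 0xC3, P2 = 0x72, P3 = 0xE7, P4 = 0xD4

P1: S = E(K, 0x47) = 0x49; 0x8A ⊕ 0x49 = 0xC3.
P2: S = E(K, 0x49) = 0x4B; 0x39 ⊕ 0x4B = 0x72.
P3: S = E(K, 0x4B) = 0x4D; 0xAA ⊕ 0x4D = 0xE7.
P4: S = E(K, 0x4D) = 0x4F; 0x9B ⊕ 0x4F = 0xD4.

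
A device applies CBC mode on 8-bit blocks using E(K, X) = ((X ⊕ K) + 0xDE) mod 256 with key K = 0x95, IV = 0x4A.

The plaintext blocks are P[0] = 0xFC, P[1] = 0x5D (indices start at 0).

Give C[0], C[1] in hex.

CBC encryption: C_i = E(K, P_i ⊕ C_{i−1}), with C_{−1} = IV.
C[0]: P[0] ⊕ 0x4A = 0xB6; E(K, 0xB6) = 0x01.
C[1]: P[1] ⊕ 0x01 = 0x5C; E(K, 0x5C) = 0xA7.

C[0] = 0x01, C[1] = 0xA7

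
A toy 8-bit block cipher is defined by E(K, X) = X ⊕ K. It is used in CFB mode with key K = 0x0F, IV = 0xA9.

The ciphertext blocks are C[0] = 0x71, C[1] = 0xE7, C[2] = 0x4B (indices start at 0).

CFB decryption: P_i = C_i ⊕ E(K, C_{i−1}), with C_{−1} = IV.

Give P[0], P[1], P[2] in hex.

P[0]: E(K, 0xA9) = 0xA6; 0x71 ⊕ 0xA6 = 0xD7.
P[1]: E(K, 0x71) = 0x7E; 0xE7 ⊕ 0x7E = 0x99.
P[2]: E(K, 0xE7) = 0xE8; 0x4B ⊕ 0xE8 = 0xA3.

P[0] = 0xD7, P[1] = 0x99, P[2] = 0xA3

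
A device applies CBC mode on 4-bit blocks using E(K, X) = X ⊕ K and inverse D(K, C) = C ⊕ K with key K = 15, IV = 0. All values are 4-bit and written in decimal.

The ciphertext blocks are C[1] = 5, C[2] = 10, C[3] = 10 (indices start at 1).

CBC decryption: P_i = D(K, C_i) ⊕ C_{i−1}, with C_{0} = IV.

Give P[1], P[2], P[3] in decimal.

P[1] = 10, P[2] = 0, P[3] = 15

P[1]: D(K, 5) = 10; 10 ⊕ 0 = 10.
P[2]: D(K, 10) = 5; 5 ⊕ 5 = 0.
P[3]: D(K, 10) = 5; 5 ⊕ 10 = 15.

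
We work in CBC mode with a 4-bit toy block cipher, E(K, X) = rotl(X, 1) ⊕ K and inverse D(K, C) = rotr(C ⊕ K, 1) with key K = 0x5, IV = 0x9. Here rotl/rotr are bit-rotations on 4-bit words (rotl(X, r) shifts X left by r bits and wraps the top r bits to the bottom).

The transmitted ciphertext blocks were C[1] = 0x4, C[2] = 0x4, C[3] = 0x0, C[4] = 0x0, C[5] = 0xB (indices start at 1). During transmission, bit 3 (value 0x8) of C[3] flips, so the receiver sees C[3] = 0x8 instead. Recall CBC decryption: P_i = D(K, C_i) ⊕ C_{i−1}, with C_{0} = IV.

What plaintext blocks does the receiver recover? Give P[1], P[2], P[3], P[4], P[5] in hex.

Only C[3] changed, to 0x8. In CBC, a change in C_i garbles P_i and flips the same bit in P_{i+1}. Decrypting the received ciphertext:
P[1]: D(K, 0x4) = 0x8; 0x8 ⊕ 0x9 = 0x1.
P[2]: D(K, 0x4) = 0x8; 0x8 ⊕ 0x4 = 0xC.
P[3]: D(K, 0x8) = 0xE; 0xE ⊕ 0x4 = 0xA.
P[4]: D(K, 0x0) = 0xA; 0xA ⊕ 0x8 = 0x2.
P[5]: D(K, 0xB) = 0x7; 0x7 ⊕ 0x0 = 0x7.
Blocks that differ from the original plaintext: P[3], P[4].

P[1] = 0x1, P[2] = 0xC, P[3] = 0xA, P[4] = 0x2, P[5] = 0x7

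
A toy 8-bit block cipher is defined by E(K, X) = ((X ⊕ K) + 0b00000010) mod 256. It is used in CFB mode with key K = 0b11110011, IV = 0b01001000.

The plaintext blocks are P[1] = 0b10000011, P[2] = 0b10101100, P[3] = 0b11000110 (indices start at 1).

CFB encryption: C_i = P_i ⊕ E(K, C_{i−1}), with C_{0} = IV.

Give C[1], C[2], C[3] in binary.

C[1]: E(K, 0b01001000) = 0b10111101; 0b10000011 ⊕ 0b10111101 = 0b00111110.
C[2]: E(K, 0b00111110) = 0b11001111; 0b10101100 ⊕ 0b11001111 = 0b01100011.
C[3]: E(K, 0b01100011) = 0b10010010; 0b11000110 ⊕ 0b10010010 = 0b01010100.

C[1] = 0b00111110, C[2] = 0b01100011, C[3] = 0b01010100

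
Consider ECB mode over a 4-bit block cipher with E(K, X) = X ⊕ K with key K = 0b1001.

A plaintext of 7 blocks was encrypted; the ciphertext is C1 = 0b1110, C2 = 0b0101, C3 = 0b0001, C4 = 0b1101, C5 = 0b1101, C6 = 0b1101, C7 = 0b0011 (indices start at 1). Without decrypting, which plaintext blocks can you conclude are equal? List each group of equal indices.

ECB encrypts each block independently with the same key, so equal ciphertext blocks imply equal plaintext blocks.
C4 = C5 = C6 = 0b1101, so P4 = P5 = P6.

P4 = P5 = P6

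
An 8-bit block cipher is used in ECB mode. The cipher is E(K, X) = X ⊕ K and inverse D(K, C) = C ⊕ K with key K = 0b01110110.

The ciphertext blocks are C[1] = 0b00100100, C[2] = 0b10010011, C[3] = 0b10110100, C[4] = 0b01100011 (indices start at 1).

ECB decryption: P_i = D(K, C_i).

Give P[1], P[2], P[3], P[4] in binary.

P[1] = 0b01010010, P[2] = 0b11100101, P[3] = 0b11000010, P[4] = 0b00010101

P[1]: D(K, 0b00100100) = 0b01010010.
P[2]: D(K, 0b10010011) = 0b11100101.
P[3]: D(K, 0b10110100) = 0b11000010.
P[4]: D(K, 0b01100011) = 0b00010101.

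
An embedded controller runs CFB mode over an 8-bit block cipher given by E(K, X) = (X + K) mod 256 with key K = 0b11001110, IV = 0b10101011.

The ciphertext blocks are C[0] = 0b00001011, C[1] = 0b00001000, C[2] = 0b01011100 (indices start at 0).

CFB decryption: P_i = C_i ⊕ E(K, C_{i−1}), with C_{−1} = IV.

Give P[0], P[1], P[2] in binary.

P[0]: E(K, 0b10101011) = 0b01111001; 0b00001011 ⊕ 0b01111001 = 0b01110010.
P[1]: E(K, 0b00001011) = 0b11011001; 0b00001000 ⊕ 0b11011001 = 0b11010001.
P[2]: E(K, 0b00001000) = 0b11010110; 0b01011100 ⊕ 0b11010110 = 0b10001010.

P[0] = 0b01110010, P[1] = 0b11010001, P[2] = 0b10001010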